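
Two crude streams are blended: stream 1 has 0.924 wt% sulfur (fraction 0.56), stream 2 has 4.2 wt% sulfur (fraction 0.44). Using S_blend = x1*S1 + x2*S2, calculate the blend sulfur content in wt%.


Linear sulfur blending: S_blend = x1*S1 + x2*S2
Contribution 1: 0.56 * 0.924 = 0.51744 wt%
Contribution 2: 0.44 * 4.2 = 1.848 wt%
S_blend = 0.51744 + 1.848 = 2.36544

2.36544 wt%


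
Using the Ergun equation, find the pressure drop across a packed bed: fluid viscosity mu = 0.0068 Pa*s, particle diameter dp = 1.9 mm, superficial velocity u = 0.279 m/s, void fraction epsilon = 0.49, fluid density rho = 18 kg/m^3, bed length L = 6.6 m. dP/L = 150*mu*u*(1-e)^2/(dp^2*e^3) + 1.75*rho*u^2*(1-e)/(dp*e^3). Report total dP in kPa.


dp = 1.9 mm = 0.0019 m
Viscous term = 150*0.0068*0.279*(1-0.49)^2 / (0.0019^2*0.49^3) = 174281
Inertial term = 1.75*18*0.279^2*(1-0.49) / (0.0019*0.49^3) = 5594.32
dP/L = 174281 + 5594.32 = 179875 Pa/m
dP = 179875 * 6.6 / 1000 = 1187 kPa

1187 kPa


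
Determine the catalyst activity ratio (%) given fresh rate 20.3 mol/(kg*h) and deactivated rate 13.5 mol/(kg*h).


Activity (%) = (rate_used / rate_fresh) * 100
rate_used = 13.5, rate_fresh = 20.3
= (13.5 / 20.3) * 100
= 0.6650 * 100 = 66.50

66.50 %


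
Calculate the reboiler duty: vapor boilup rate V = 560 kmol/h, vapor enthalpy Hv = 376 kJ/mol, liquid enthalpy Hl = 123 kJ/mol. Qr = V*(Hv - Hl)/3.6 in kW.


Qr = 560 * (376 - 123) / 3.6 = 560 * 253 / 3.6 = 39360

39360 kW


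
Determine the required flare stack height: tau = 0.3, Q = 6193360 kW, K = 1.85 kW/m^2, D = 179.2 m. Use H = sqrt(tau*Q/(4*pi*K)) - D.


tau*Q/(4*pi*K) = 0.3 * 6193360 / (4 * pi * 1.85) = 79921.9
sqrt(79921.9) = 282.705
H = 282.705 - 179.2 = 103.5

103.5 m


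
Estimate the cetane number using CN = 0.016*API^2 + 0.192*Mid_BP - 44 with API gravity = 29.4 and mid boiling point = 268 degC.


CN = 0.016 * 29.4^2 + 0.192 * 268 - 44
CN = 13.82976 + 51.456 - 44 = 21.28576

21.28576


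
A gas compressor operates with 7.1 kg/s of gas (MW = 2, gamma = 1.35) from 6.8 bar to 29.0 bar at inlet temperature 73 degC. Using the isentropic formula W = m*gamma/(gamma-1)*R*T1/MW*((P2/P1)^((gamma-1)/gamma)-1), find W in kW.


Isentropic work: W = m*(gamma/(gamma-1))*(R*T1/MW)*((P2/P1)^((gamma-1)/gamma) - 1)
T1 = 73 + 273.15 = 346.15 K
Pressure ratio = 29.0 / 6.8 = 4.26471
Exponent = (1.35 - 1)/1.35 = 0.259259
(P2/P1)^exp - 1 = 4.26471^0.259259 - 1 = 0.45648
W = 7.1 * 1.35 / 0.35 * 8.314 * 346.15 / 2 * 0.45648 = 17990

17990 kW


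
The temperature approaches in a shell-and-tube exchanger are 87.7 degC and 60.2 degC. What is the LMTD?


LMTD = (dT1 - dT2) / ln(dT1/dT2)
= (87.7 - 60.2) / ln(87.7 / 60.2) = 27.5 / 0.37625 = 73.09

73.09 degC


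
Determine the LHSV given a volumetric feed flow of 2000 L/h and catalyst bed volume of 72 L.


LHSV = volumetric feed rate / catalyst volume
= 2000 L/h / 72 L
= 27.78 h^-1

27.78 h^-1


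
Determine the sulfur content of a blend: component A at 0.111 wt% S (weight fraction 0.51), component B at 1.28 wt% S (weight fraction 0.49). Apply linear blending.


Linear sulfur blending: S_blend = x1*S1 + x2*S2
Contribution 1: 0.51 * 0.111 = 0.05661 wt%
Contribution 2: 0.49 * 1.28 = 0.6272 wt%
S_blend = 0.05661 + 0.6272 = 0.68381

0.68381 wt%


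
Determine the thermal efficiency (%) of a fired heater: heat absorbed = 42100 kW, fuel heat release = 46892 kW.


Furnace efficiency = Q_absorbed / Q_fuel * 100
= 42100 / 46892 * 100 = 89.78

89.78 %


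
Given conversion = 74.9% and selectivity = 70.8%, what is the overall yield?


Overall yield = conversion (%) * selectivity (%) / 100
Conversion = 74.9%, Selectivity = 70.8%
Y = 74.9 * 70.8 / 100
= 53.0292 %

53.0292 %


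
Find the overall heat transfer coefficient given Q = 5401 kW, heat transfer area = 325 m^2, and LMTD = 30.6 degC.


From Q = U*A*LMTD, U = Q / (A * LMTD)
U = 5401 / (325 * 30.6) = 5401 / 9945 = 0.5431

0.5431 kW/(m^2*K)


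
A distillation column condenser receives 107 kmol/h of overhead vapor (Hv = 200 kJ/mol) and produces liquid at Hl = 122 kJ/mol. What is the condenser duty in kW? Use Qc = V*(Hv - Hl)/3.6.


Qc = 107 * (200 - 122) / 3.6 = 107 * 78 / 3.6 = 2318

2318 kW


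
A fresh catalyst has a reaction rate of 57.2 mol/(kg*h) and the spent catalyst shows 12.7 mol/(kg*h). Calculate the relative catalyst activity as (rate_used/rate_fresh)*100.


Activity (%) = (rate_used / rate_fresh) * 100
rate_used = 12.7, rate_fresh = 57.2
= (12.7 / 57.2) * 100
= 0.2220 * 100 = 22.20

22.20 %


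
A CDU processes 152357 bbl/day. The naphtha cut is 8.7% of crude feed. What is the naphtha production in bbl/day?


Crude throughput = 152357 bbl/day
Fraction yield = 8.7%
yield = throughput * fraction / 100
yield = 152357 * 8.7 / 100 = 13255.059

13255.059 bbl/day


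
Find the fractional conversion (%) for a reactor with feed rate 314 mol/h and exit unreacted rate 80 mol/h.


X = (F_in - F_out) / F_in * 100
Moles reacted = 314 - 80 = 234
X = 234 / 314 * 100
= 0.7452 * 100
= 74.52 %

74.52 %


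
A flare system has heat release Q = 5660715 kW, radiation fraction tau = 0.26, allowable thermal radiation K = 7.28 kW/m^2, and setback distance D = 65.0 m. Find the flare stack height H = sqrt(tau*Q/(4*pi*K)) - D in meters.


tau*Q/(4*pi*K) = 0.26 * 5660715 / (4 * pi * 7.28) = 16088
sqrt(16088) = 126.838
H = 126.838 - 65.0 = 61.84

61.84 m


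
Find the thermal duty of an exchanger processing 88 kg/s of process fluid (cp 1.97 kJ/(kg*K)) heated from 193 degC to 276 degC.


Q = m_dot * cp * delta_T
delta_T = 276 - 193 = 83 K
Q = 88 * 1.97 * 83
= 173.36 * 83
= 14388.88 kW

14388.88 kW


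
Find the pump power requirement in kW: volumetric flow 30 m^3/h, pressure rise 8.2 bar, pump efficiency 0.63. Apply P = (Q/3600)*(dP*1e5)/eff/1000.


Q = 30 / 3600 = 0.00833333 m^3/s
P = 0.00833333 * (8.2 * 1e5) / 0.63 / 1000 = 10.85

10.85 kW


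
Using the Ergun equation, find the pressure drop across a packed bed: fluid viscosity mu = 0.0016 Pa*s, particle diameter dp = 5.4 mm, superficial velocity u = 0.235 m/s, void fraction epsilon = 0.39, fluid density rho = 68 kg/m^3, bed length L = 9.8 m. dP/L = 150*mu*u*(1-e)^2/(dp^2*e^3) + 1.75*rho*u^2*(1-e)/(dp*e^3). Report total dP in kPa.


dp = 5.4 mm = 0.0054 m
Viscous term = 150*0.0016*0.235*(1-0.39)^2 / (0.0054^2*0.39^3) = 12132.7
Inertial term = 1.75*68*0.235^2*(1-0.39) / (0.0054*0.39^3) = 12514.8
dP/L = 12132.7 + 12514.8 = 24647.5 Pa/m
dP = 24647.5 * 9.8 / 1000 = 241.5 kPa

241.5 kPa


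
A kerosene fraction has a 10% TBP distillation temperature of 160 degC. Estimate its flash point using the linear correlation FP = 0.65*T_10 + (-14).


FP = 0.65 * 160 + (-14) = 90

90 degC


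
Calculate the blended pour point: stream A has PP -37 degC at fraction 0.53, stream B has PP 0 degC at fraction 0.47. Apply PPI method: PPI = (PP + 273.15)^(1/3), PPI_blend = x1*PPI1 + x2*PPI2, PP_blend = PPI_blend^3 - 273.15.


PPI_1 = (-37 + 273.15)^(1/3) = 6.181056
PPI_2 = (0 + 273.15)^(1/3) = 6.488342
PPI_blend = 0.53 * 6.181056 + 0.47 * 6.488342 = 6.32548
PP_blend = 6.32548^3 - 273.15 = 253.0932 - 273.15 = -20.06

-20.06 degC


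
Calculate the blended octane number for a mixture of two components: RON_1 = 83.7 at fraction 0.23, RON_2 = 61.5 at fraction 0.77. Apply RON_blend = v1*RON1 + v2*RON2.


Linear blending: RON_blend = sum(vi * RONi)
Contribution 1: 0.23 * 83.7 = 19.251
Contribution 2: 0.77 * 61.5 = 47.355
RON_blend = 19.251 + 47.355 = 66.606

66.606


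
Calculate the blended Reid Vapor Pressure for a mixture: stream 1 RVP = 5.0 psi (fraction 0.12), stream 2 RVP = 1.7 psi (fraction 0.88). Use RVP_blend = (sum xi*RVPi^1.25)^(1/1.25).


Chevron index: RVP_blend = (sum xi*RVPi^1.25)^(1/1.25)
RVP^1.25 terms: 0.12 * 5.0^1.25 + 0.88 * 1.7^1.25 = 2.60543
RVP_blend = 2.60543^(1/1.25) = 2.151

2.151 psi


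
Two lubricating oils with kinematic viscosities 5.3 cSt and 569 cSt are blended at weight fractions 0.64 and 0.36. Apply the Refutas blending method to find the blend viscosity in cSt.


Refutas method: VBN_i = 14.534*ln(ln(visc_i + 0.8)) + 10.975, blended linearly by mass fraction; since VBN is linear in VBI_i = ln(ln(visc_i + 0.8)) and the fractions sum to 1, blend VBI directly: visc = exp(exp(VBI_blend)) - 0.8
VBI_1 = ln(ln(5.3 + 0.8)) = 0.592381
VBI_2 = ln(ln(569 + 0.8)) = 1.84771
VBI_blend = 0.64 * 0.592381 + 0.36 * 1.84771 = 1.0443
visc_blend = exp(exp(1.0443)) - 0.8 = 16.34

16.34 cSt


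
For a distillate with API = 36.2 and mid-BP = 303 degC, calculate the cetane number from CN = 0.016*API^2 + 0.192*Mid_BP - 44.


CN = 0.016 * 36.2^2 + 0.192 * 303 - 44
CN = 20.96704 + 58.176 - 44 = 35.14304

35.14304


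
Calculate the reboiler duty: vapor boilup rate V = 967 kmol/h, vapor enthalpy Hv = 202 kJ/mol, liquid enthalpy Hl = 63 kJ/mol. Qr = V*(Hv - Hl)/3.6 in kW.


Qr = 967 * (202 - 63) / 3.6 = 967 * 139 / 3.6 = 37340

37340 kW


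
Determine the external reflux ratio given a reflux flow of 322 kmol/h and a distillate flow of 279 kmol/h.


Reflux ratio definition: R = L / D (liquid returned / distillate withdrawn)
L = 322 kmol/h, D = 279 kmol/h
R = 322 / 279 = 1.154

1.154


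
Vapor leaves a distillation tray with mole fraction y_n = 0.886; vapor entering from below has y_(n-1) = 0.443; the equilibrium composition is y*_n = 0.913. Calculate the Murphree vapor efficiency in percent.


Murphree vapor efficiency: EMV = (y_n - y_(n-1)) / (y*_n - y_(n-1)) * 100
EMV = (0.886 - 0.443) / (0.913 - 0.443) * 100 = 0.443 / 0.47 * 100 = 94.26

94.26 %


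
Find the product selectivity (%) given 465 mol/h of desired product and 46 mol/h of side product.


Selectivity = desired / (desired + undesired) * 100
Total products = 465 + 46 = 511 mol/h
S = 465 / 511 * 100
= 0.9100 * 100
= 91.00 %

91.00 %


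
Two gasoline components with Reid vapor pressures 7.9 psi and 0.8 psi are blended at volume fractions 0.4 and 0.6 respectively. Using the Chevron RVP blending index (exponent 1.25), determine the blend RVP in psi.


Chevron index: RVP_blend = (sum xi*RVPi^1.25)^(1/1.25)
RVP^1.25 terms: 0.4 * 7.9^1.25 + 0.6 * 0.8^1.25 = 5.75174
RVP_blend = 5.75174^(1/1.25) = 4.054

4.054 psi


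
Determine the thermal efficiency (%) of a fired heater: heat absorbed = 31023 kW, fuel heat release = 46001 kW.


Furnace efficiency = Q_absorbed / Q_fuel * 100
= 31023 / 46001 * 100 = 67.44

67.44 %


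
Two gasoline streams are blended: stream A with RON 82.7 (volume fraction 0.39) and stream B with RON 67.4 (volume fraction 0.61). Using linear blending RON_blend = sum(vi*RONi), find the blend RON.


Linear blending: RON_blend = sum(vi * RONi)
Contribution 1: 0.39 * 82.7 = 32.253
Contribution 2: 0.61 * 67.4 = 41.114
RON_blend = 32.253 + 41.114 = 73.367

73.367


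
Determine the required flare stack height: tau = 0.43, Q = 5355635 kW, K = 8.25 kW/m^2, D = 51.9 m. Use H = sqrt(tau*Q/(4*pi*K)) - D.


tau*Q/(4*pi*K) = 0.43 * 5355635 / (4 * pi * 8.25) = 22213.4
sqrt(22213.4) = 149.042
H = 149.042 - 51.9 = 97.14

97.14 m


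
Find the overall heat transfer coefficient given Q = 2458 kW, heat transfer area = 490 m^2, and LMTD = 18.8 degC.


From Q = U*A*LMTD, U = Q / (A * LMTD)
U = 2458 / (490 * 18.8) = 2458 / 9212 = 0.2668

0.2668 kW/(m^2*K)


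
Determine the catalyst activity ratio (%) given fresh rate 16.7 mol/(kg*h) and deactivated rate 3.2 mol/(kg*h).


Activity (%) = (rate_used / rate_fresh) * 100
rate_used = 3.2, rate_fresh = 16.7
= (3.2 / 16.7) * 100
= 0.1916 * 100 = 19.16

19.16 %


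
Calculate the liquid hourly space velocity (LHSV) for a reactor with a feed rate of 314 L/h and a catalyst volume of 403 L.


LHSV = volumetric feed rate / catalyst volume
= 314 L/h / 403 L
= 0.7792 h^-1

0.7792 h^-1


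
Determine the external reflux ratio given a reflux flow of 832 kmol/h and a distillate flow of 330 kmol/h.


Reflux ratio definition: R = L / D (liquid returned / distillate withdrawn)
L = 832 kmol/h, D = 330 kmol/h
R = 832 / 330 = 2.521

2.521


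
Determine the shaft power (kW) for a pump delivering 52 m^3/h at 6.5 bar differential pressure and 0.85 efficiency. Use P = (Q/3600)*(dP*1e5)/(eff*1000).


Q = 52 / 3600 = 0.0144444 m^3/s
P = 0.0144444 * (6.5 * 1e5) / 0.85 / 1000 = 11.05

11.05 kW


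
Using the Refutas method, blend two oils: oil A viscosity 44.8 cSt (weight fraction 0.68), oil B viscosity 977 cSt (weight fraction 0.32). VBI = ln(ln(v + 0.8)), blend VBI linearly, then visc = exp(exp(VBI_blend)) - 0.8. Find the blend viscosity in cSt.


Refutas method: VBN_i = 14.534*ln(ln(visc_i + 0.8)) + 10.975, blended linearly by mass fraction; since VBN is linear in VBI_i = ln(ln(visc_i + 0.8)) and the fractions sum to 1, blend VBI directly: visc = exp(exp(VBI_blend)) - 0.8
VBI_1 = ln(ln(44.8 + 0.8)) = 1.34023
VBI_2 = ln(ln(977 + 0.8)) = 1.92939
VBI_blend = 0.68 * 1.34023 + 0.32 * 1.92939 = 1.52876
visc_blend = exp(exp(1.52876)) - 0.8 = 99.93

99.93 cSt


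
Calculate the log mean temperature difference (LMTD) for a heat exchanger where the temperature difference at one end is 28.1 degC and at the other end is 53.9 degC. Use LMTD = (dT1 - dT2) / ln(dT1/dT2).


LMTD = (dT1 - dT2) / ln(dT1/dT2)
= (28.1 - 53.9) / ln(28.1 / 53.9) = -25.8 / -0.651361 = 39.61

39.61 degC


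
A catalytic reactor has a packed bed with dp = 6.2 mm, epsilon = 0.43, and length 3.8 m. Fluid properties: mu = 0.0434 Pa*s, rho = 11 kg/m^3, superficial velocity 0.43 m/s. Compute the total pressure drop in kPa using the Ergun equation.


dp = 6.2 mm = 0.0062 m
Viscous term = 150*0.0434*0.43*(1-0.43)^2 / (0.0062^2*0.43^3) = 297585
Inertial term = 1.75*11*0.43^2*(1-0.43) / (0.0062*0.43^3) = 4115.72
dP/L = 297585 + 4115.72 = 301701 Pa/m
dP = 301701 * 3.8 / 1000 = 1146 kPa

1146 kPa


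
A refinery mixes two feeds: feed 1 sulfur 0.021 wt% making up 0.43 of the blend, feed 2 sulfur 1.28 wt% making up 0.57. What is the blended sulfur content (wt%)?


Linear sulfur blending: S_blend = x1*S1 + x2*S2
Contribution 1: 0.43 * 0.021 = 0.00903 wt%
Contribution 2: 0.57 * 1.28 = 0.7296 wt%
S_blend = 0.00903 + 0.7296 = 0.73863

0.73863 wt%


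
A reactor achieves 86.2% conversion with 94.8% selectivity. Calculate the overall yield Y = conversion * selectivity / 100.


Overall yield = conversion (%) * selectivity (%) / 100
Conversion = 86.2%, Selectivity = 94.8%
Y = 86.2 * 94.8 / 100
= 81.7176 %

81.7176 %


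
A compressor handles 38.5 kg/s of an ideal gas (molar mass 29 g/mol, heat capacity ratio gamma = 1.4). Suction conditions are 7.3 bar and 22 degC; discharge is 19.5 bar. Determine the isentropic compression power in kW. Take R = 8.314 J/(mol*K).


Isentropic work: W = m*(gamma/(gamma-1))*(R*T1/MW)*((P2/P1)^((gamma-1)/gamma) - 1)
T1 = 22 + 273.15 = 295.15 K
Pressure ratio = 19.5 / 7.3 = 2.67123
Exponent = (1.4 - 1)/1.4 = 0.285714
(P2/P1)^exp - 1 = 2.67123^0.285714 - 1 = 0.32409
W = 38.5 * 1.4 / 0.4 * 8.314 * 295.15 / 29 * 0.32409 = 3695

3695 kW


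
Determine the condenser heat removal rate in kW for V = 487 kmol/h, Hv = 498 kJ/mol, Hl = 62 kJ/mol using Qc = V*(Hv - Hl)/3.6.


Qc = 487 * (498 - 62) / 3.6 = 487 * 436 / 3.6 = 58980

58980 kW


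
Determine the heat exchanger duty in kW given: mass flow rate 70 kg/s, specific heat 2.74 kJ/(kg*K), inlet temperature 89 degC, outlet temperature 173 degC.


Q = m_dot * cp * delta_T
delta_T = 173 - 89 = 84 K
Q = 70 * 2.74 * 84
= 191.8 * 84
= 16111.2 kW

16111.2 kW


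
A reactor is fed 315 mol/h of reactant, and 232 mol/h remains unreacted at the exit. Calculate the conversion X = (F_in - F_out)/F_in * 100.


X = (F_in - F_out) / F_in * 100
Moles reacted = 315 - 232 = 83
X = 83 / 315 * 100
= 0.2635 * 100
= 26.35 %

26.35 %


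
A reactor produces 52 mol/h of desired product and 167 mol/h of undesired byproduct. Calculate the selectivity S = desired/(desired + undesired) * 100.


Selectivity = desired / (desired + undesired) * 100
Total products = 52 + 167 = 219 mol/h
S = 52 / 219 * 100
= 0.2374 * 100
= 23.74 %

23.74 %


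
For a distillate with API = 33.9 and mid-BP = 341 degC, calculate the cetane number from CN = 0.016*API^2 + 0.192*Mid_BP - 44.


CN = 0.016 * 33.9^2 + 0.192 * 341 - 44
CN = 18.38736 + 65.472 - 44 = 39.85936

39.85936


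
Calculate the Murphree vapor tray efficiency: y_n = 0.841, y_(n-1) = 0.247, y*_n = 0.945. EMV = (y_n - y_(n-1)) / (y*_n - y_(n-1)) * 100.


Murphree vapor efficiency: EMV = (y_n - y_(n-1)) / (y*_n - y_(n-1)) * 100
EMV = (0.841 - 0.247) / (0.945 - 0.247) * 100 = 0.594 / 0.698 * 100 = 85.10

85.10 %


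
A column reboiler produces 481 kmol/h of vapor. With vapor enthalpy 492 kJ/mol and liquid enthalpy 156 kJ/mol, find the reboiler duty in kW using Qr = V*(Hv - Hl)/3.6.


Qr = 481 * (492 - 156) / 3.6 = 481 * 336 / 3.6 = 44890

44890 kW


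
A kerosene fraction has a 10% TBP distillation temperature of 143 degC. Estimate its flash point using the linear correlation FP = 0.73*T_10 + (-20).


FP = 0.73 * 143 + (-20) = 84.39

84.39 degC


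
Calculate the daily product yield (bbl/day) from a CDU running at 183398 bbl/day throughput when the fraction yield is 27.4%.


Crude throughput = 183398 bbl/day
Fraction yield = 27.4%
yield = throughput * fraction / 100
yield = 183398 * 27.4 / 100 = 50251.052

50251.052 bbl/day


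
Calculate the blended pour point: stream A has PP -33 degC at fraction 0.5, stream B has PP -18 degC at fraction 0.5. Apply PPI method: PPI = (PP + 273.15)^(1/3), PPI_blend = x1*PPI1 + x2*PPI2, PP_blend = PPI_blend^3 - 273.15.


PPI_1 = (-33 + 273.15)^(1/3) = 6.215759
PPI_2 = (-18 + 273.15)^(1/3) = 6.342569
PPI_blend = 0.5 * 6.215759 + 0.5 * 6.342569 = 6.279164
PP_blend = 6.279164^3 - 273.15 = 247.5743 - 273.15 = -25.58

-25.58 degC


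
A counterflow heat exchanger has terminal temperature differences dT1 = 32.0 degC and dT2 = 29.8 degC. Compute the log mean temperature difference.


LMTD = (dT1 - dT2) / ln(dT1/dT2)
= (32.0 - 29.8) / ln(32.0 / 29.8) = 2.2 / 0.0712275 = 30.89

30.89 degC


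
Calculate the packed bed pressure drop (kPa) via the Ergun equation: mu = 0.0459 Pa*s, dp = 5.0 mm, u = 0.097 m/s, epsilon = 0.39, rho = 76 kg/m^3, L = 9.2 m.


dp = 5.0 mm = 0.005 m
Viscous term = 150*0.0459*0.097*(1-0.39)^2 / (0.005^2*0.39^3) = 167572
Inertial term = 1.75*76*0.097^2*(1-0.39) / (0.005*0.39^3) = 2573.72
dP/L = 167572 + 2573.72 = 170146 Pa/m
dP = 170146 * 9.2 / 1000 = 1565 kPa

1565 kPa


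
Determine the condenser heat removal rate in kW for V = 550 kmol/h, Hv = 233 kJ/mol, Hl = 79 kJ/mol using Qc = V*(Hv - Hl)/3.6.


Qc = 550 * (233 - 79) / 3.6 = 550 * 154 / 3.6 = 23530

23530 kW


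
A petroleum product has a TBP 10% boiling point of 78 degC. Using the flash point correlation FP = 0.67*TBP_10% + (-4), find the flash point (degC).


FP = 0.67 * 78 + (-4) = 48.26

48.26 degC


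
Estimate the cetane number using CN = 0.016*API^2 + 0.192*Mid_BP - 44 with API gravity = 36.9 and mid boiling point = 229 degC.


CN = 0.016 * 36.9^2 + 0.192 * 229 - 44
CN = 21.78576 + 43.968 - 44 = 21.75376

21.75376


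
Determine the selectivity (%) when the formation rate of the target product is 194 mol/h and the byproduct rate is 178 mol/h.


Selectivity = desired / (desired + undesired) * 100
Total products = 194 + 178 = 372 mol/h
S = 194 / 372 * 100
= 0.5215 * 100
= 52.15 %

52.15 %


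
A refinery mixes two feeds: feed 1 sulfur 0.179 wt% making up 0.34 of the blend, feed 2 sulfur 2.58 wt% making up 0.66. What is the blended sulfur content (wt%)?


Linear sulfur blending: S_blend = x1*S1 + x2*S2
Contribution 1: 0.34 * 0.179 = 0.06086 wt%
Contribution 2: 0.66 * 2.58 = 1.7028 wt%
S_blend = 0.06086 + 1.7028 = 1.76366

1.76366 wt%


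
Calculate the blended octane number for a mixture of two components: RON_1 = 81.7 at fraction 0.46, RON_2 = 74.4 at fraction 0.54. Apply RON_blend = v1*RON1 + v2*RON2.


Linear blending: RON_blend = sum(vi * RONi)
Contribution 1: 0.46 * 81.7 = 37.582
Contribution 2: 0.54 * 74.4 = 40.176
RON_blend = 37.582 + 40.176 = 77.758

77.758


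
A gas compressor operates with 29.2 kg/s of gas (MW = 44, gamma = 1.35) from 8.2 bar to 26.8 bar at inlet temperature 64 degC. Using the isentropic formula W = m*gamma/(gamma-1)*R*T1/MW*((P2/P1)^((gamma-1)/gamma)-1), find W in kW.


Isentropic work: W = m*(gamma/(gamma-1))*(R*T1/MW)*((P2/P1)^((gamma-1)/gamma) - 1)
T1 = 64 + 273.15 = 337.15 K
Pressure ratio = 26.8 / 8.2 = 3.26829
Exponent = (1.35 - 1)/1.35 = 0.259259
(P2/P1)^exp - 1 = 3.26829^0.259259 - 1 = 0.359384
W = 29.2 * 1.35 / 0.35 * 8.314 * 337.15 / 44 * 0.359384 = 2579

2579 kW


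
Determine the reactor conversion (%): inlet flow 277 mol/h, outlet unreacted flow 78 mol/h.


X = (F_in - F_out) / F_in * 100
Moles reacted = 277 - 78 = 199
X = 199 / 277 * 100
= 0.7184 * 100
= 71.84 %

71.84 %


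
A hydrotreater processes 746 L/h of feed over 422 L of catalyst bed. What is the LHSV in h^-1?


LHSV = volumetric feed rate / catalyst volume
= 746 L/h / 422 L
= 1.768 h^-1

1.768 h^-1


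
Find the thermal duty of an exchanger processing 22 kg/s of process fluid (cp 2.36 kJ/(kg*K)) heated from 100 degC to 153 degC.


Q = m_dot * cp * delta_T
delta_T = 153 - 100 = 53 K
Q = 22 * 2.36 * 53
= 51.92 * 53
= 2751.76 kW

2751.76 kW


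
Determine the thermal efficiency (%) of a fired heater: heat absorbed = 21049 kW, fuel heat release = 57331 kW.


Furnace efficiency = Q_absorbed / Q_fuel * 100
= 21049 / 57331 * 100 = 36.71

36.71 %


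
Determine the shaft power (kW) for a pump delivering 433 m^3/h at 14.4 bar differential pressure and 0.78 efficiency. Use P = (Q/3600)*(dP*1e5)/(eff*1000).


Q = 433 / 3600 = 0.120278 m^3/s
P = 0.120278 * (14.4 * 1e5) / 0.78 / 1000 = 222.1

222.1 kW


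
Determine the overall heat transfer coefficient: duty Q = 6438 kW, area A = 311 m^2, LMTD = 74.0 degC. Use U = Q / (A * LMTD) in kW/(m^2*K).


From Q = U*A*LMTD, U = Q / (A * LMTD)
U = 6438 / (311 * 74.0) = 6438 / 23014 = 0.2797

0.2797 kW/(m^2*K)


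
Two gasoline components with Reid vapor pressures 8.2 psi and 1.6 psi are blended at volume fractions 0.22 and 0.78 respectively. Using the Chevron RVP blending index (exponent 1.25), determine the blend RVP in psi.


Chevron index: RVP_blend = (sum xi*RVPi^1.25)^(1/1.25)
RVP^1.25 terms: 0.22 * 8.2^1.25 + 0.78 * 1.6^1.25 = 4.45635
RVP_blend = 4.45635^(1/1.25) = 3.305

3.305 psi


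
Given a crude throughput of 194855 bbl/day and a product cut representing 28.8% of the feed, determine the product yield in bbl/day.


Crude throughput = 194855 bbl/day
Fraction yield = 28.8%
yield = throughput * fraction / 100
yield = 194855 * 28.8 / 100 = 56118.24

56118.24 bbl/day


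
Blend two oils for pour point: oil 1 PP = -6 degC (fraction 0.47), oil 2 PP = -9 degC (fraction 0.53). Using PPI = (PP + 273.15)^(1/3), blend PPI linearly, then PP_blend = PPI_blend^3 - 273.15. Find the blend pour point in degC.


PPI_1 = (-6 + 273.15)^(1/3) = 6.440482
PPI_2 = (-9 + 273.15)^(1/3) = 6.416283
PPI_blend = 0.47 * 6.440482 + 0.53 * 6.416283 = 6.427657
PP_blend = 6.427657^3 - 273.15 = 265.5572 - 273.15 = -7.59

-7.59 degC


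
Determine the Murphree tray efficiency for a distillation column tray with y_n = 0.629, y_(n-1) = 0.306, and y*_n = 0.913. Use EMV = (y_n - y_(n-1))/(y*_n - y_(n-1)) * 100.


Murphree vapor efficiency: EMV = (y_n - y_(n-1)) / (y*_n - y_(n-1)) * 100
EMV = (0.629 - 0.306) / (0.913 - 0.306) * 100 = 0.323 / 0.607 * 100 = 53.21

53.21 %


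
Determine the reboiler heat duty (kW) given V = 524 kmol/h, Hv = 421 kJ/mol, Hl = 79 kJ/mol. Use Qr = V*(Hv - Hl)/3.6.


Qr = 524 * (421 - 79) / 3.6 = 524 * 342 / 3.6 = 49780

49780 kW


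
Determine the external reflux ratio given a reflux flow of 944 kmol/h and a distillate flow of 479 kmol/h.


Reflux ratio definition: R = L / D (liquid returned / distillate withdrawn)
L = 944 kmol/h, D = 479 kmol/h
R = 944 / 479 = 1.971

1.971


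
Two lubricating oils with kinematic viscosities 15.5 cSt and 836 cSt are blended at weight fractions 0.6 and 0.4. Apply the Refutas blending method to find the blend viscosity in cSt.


Refutas method: VBN_i = 14.534*ln(ln(visc_i + 0.8)) + 10.975, blended linearly by mass fraction; since VBN is linear in VBI_i = ln(ln(visc_i + 0.8)) and the fractions sum to 1, blend VBI directly: visc = exp(exp(VBI_blend)) - 0.8
VBI_1 = ln(ln(15.5 + 0.8)) = 1.02646
VBI_2 = ln(ln(836 + 0.8)) = 1.90651
VBI_blend = 0.6 * 1.02646 + 0.4 * 1.90651 = 1.37848
visc_blend = exp(exp(1.37848)) - 0.8 = 52.12

52.12 cSt


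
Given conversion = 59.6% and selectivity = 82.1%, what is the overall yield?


Overall yield = conversion (%) * selectivity (%) / 100
Conversion = 59.6%, Selectivity = 82.1%
Y = 59.6 * 82.1 / 100
= 48.9316 %

48.9316 %


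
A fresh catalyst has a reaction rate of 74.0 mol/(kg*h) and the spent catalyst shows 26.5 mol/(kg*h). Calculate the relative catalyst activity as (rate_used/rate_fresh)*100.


Activity (%) = (rate_used / rate_fresh) * 100
rate_used = 26.5, rate_fresh = 74.0
= (26.5 / 74.0) * 100
= 0.3581 * 100 = 35.81

35.81 %


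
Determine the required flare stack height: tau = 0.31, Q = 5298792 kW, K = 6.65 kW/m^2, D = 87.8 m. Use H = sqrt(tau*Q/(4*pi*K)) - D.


tau*Q/(4*pi*K) = 0.31 * 5298792 / (4 * pi * 6.65) = 19656.5
sqrt(19656.5) = 140.202
H = 140.202 - 87.8 = 52.40

52.40 m


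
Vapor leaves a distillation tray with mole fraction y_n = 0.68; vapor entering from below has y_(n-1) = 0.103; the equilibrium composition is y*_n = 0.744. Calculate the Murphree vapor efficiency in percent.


Murphree vapor efficiency: EMV = (y_n - y_(n-1)) / (y*_n - y_(n-1)) * 100
EMV = (0.68 - 0.103) / (0.744 - 0.103) * 100 = 0.577 / 0.641 * 100 = 90.02

90.02 %


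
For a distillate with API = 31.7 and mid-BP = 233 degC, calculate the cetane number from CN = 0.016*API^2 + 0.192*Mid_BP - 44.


CN = 0.016 * 31.7^2 + 0.192 * 233 - 44
CN = 16.07824 + 44.736 - 44 = 16.81424

16.81424


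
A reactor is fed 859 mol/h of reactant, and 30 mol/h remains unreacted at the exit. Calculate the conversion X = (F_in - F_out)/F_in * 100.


X = (F_in - F_out) / F_in * 100
Moles reacted = 859 - 30 = 829
X = 829 / 859 * 100
= 0.9651 * 100
= 96.51 %

96.51 %


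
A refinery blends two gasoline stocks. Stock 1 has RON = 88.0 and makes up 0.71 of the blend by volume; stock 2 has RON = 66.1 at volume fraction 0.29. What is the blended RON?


Linear blending: RON_blend = sum(vi * RONi)
Contribution 1: 0.71 * 88.0 = 62.48
Contribution 2: 0.29 * 66.1 = 19.169
RON_blend = 62.48 + 19.169 = 81.649

81.649


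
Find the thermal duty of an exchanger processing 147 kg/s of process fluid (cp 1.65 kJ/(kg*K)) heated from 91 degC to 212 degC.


Q = m_dot * cp * delta_T
delta_T = 212 - 91 = 121 K
Q = 147 * 1.65 * 121
= 242.55 * 121
= 29348.55 kW

29348.55 kW


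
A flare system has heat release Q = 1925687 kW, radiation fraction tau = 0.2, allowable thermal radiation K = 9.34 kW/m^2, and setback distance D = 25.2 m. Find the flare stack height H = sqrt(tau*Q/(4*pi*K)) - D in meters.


tau*Q/(4*pi*K) = 0.2 * 1925687 / (4 * pi * 9.34) = 3281.4
sqrt(3281.4) = 57.2835
H = 57.2835 - 25.2 = 32.08

32.08 m


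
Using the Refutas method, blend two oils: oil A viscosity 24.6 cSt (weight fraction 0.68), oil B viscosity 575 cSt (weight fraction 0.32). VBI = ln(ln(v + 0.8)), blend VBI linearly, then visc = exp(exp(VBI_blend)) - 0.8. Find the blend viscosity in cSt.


Refutas method: VBN_i = 14.534*ln(ln(visc_i + 0.8)) + 10.975, blended linearly by mass fraction; since VBN is linear in VBI_i = ln(ln(visc_i + 0.8)) and the fractions sum to 1, blend VBI directly: visc = exp(exp(VBI_blend)) - 0.8
VBI_1 = ln(ln(24.6 + 0.8)) = 1.17395
VBI_2 = ln(ln(575 + 0.8)) = 1.84936
VBI_blend = 0.68 * 1.17395 + 0.32 * 1.84936 = 1.39008
visc_blend = exp(exp(1.39008)) - 0.8 = 54.63

54.63 cSt


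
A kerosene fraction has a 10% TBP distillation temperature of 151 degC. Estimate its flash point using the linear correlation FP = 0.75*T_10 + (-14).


FP = 0.75 * 151 + (-14) = 99.25

99.25 degC


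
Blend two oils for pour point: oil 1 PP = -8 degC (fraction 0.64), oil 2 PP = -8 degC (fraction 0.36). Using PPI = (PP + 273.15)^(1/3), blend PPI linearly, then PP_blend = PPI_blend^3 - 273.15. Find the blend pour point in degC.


PPI_1 = (-8 + 273.15)^(1/3) = 6.42437
PPI_2 = (-8 + 273.15)^(1/3) = 6.42437
PPI_blend = 0.64 * 6.42437 + 0.36 * 6.42437 = 6.42437
PP_blend = 6.42437^3 - 273.15 = 265.15 - 273.15 = -8

-8 degC


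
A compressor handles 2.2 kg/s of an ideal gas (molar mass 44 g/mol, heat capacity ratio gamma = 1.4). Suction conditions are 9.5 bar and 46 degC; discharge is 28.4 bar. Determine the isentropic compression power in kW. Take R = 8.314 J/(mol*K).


Isentropic work: W = m*(gamma/(gamma-1))*(R*T1/MW)*((P2/P1)^((gamma-1)/gamma) - 1)
T1 = 46 + 273.15 = 319.15 K
Pressure ratio = 28.4 / 9.5 = 2.98947
Exponent = (1.4 - 1)/1.4 = 0.285714
(P2/P1)^exp - 1 = 2.98947^0.285714 - 1 = 0.367363
W = 2.2 * 1.4 / 0.4 * 8.314 * 319.15 / 44 * 0.367363 = 170.6

170.6 kW


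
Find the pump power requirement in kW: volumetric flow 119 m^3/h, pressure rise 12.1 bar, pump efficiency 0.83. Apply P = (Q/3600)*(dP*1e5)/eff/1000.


Q = 119 / 3600 = 0.0330556 m^3/s
P = 0.0330556 * (12.1 * 1e5) / 0.83 / 1000 = 48.19

48.19 kW


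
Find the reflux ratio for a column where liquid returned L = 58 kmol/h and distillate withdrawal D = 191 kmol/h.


Reflux ratio definition: R = L / D (liquid returned / distillate withdrawn)
L = 58 kmol/h, D = 191 kmol/h
R = 58 / 191 = 0.3037

0.3037


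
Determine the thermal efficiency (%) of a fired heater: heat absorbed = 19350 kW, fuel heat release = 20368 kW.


Furnace efficiency = Q_absorbed / Q_fuel * 100
= 19350 / 20368 * 100 = 95.00

95.00 %


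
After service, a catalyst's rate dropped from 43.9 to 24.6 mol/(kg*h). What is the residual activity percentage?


Activity (%) = (rate_used / rate_fresh) * 100
rate_used = 24.6, rate_fresh = 43.9
= (24.6 / 43.9) * 100
= 0.5604 * 100 = 56.04

56.04 %


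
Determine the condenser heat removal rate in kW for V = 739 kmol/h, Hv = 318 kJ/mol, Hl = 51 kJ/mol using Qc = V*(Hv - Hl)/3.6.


Qc = 739 * (318 - 51) / 3.6 = 739 * 267 / 3.6 = 54810

54810 kW


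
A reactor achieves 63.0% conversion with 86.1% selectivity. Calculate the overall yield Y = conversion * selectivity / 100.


Overall yield = conversion (%) * selectivity (%) / 100
Conversion = 63.0%, Selectivity = 86.1%
Y = 63.0 * 86.1 / 100
= 54.243 %

54.243 %


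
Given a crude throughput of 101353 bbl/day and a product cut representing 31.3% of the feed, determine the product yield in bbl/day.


Crude throughput = 101353 bbl/day
Fraction yield = 31.3%
yield = throughput * fraction / 100
yield = 101353 * 31.3 / 100 = 31723.489

31723.489 bbl/day


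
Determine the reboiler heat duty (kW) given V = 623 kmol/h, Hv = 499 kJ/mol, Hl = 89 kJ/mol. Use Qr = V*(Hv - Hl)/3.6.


Qr = 623 * (499 - 89) / 3.6 = 623 * 410 / 3.6 = 70950

70950 kW


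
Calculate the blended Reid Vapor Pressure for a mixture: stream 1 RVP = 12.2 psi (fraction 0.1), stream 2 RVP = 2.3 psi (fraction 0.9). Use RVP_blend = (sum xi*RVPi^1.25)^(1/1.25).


Chevron index: RVP_blend = (sum xi*RVPi^1.25)^(1/1.25)
RVP^1.25 terms: 0.1 * 12.2^1.25 + 0.9 * 2.3^1.25 = 4.82927
RVP_blend = 4.82927^(1/1.25) = 3.525

3.525 psi


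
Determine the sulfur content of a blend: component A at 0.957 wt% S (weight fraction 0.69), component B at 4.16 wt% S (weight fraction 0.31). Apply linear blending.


Linear sulfur blending: S_blend = x1*S1 + x2*S2
Contribution 1: 0.69 * 0.957 = 0.66033 wt%
Contribution 2: 0.31 * 4.16 = 1.2896 wt%
S_blend = 0.66033 + 1.2896 = 1.94993

1.94993 wt%


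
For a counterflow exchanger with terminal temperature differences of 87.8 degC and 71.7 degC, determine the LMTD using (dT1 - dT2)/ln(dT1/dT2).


LMTD = (dT1 - dT2) / ln(dT1/dT2)
= (87.8 - 71.7) / ln(87.8 / 71.7) = 16.1 / 0.202571 = 79.48

79.48 degC


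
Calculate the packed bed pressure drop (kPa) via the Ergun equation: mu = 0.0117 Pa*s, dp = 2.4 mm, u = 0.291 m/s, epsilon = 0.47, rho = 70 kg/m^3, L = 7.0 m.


dp = 2.4 mm = 0.0024 m
Viscous term = 150*0.0117*0.291*(1-0.47)^2 / (0.0024^2*0.47^3) = 239886
Inertial term = 1.75*70*0.291^2*(1-0.47) / (0.0024*0.47^3) = 22064.5
dP/L = 239886 + 22064.5 = 261950 Pa/m
dP = 261950 * 7.0 / 1000 = 1834 kPa

1834 kPa


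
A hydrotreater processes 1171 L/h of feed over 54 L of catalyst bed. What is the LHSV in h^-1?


LHSV = volumetric feed rate / catalyst volume
= 1171 L/h / 54 L
= 21.69 h^-1

21.69 h^-1


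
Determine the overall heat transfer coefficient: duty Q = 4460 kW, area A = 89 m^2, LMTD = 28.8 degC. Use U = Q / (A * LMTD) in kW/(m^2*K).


From Q = U*A*LMTD, U = Q / (A * LMTD)
U = 4460 / (89 * 28.8) = 4460 / 2563.2 = 1.740

1.740 kW/(m^2*K)


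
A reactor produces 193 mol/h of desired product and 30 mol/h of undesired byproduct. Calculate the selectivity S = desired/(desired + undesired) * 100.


Selectivity = desired / (desired + undesired) * 100
Total products = 193 + 30 = 223 mol/h
S = 193 / 223 * 100
= 0.8655 * 100
= 86.55 %

86.55 %


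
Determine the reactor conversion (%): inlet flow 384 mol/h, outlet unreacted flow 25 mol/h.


X = (F_in - F_out) / F_in * 100
Moles reacted = 384 - 25 = 359
X = 359 / 384 * 100
= 0.9349 * 100
= 93.49 %

93.49 %


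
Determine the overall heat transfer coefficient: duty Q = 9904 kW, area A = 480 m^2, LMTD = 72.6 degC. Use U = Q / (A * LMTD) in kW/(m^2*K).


From Q = U*A*LMTD, U = Q / (A * LMTD)
U = 9904 / (480 * 72.6) = 9904 / 34848 = 0.2842

0.2842 kW/(m^2*K)


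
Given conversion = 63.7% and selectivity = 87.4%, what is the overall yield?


Overall yield = conversion (%) * selectivity (%) / 100
Conversion = 63.7%, Selectivity = 87.4%
Y = 63.7 * 87.4 / 100
= 55.6738 %

55.6738 %


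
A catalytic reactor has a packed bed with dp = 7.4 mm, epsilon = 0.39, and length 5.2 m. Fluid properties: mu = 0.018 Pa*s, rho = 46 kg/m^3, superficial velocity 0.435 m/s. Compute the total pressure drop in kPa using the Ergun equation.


dp = 7.4 mm = 0.0074 m
Viscous term = 150*0.018*0.435*(1-0.39)^2 / (0.0074^2*0.39^3) = 134541
Inertial term = 1.75*46*0.435^2*(1-0.39) / (0.0074*0.39^3) = 21167.9
dP/L = 134541 + 21167.9 = 155709 Pa/m
dP = 155709 * 5.2 / 1000 = 809.7 kPa

809.7 kPa


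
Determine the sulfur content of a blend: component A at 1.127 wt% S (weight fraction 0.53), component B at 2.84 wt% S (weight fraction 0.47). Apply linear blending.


Linear sulfur blending: S_blend = x1*S1 + x2*S2
Contribution 1: 0.53 * 1.127 = 0.59731 wt%
Contribution 2: 0.47 * 2.84 = 1.3348 wt%
S_blend = 0.59731 + 1.3348 = 1.93211

1.93211 wt%


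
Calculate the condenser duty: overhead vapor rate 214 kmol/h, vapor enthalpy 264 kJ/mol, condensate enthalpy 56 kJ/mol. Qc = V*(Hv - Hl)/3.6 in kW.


Qc = 214 * (264 - 56) / 3.6 = 214 * 208 / 3.6 = 12360

12360 kW


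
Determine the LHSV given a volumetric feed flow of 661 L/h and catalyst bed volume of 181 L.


LHSV = volumetric feed rate / catalyst volume
= 661 L/h / 181 L
= 3.652 h^-1

3.652 h^-1


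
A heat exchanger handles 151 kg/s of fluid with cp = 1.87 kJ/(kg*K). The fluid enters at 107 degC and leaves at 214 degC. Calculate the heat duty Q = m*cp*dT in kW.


Q = m_dot * cp * delta_T
delta_T = 214 - 107 = 107 K
Q = 151 * 1.87 * 107
= 282.37 * 107
= 30213.59 kW

30213.59 kW


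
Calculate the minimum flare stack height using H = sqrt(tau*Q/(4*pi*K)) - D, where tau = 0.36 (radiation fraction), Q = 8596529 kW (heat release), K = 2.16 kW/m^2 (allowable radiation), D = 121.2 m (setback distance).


tau*Q/(4*pi*K) = 0.36 * 8596529 / (4 * pi * 2.16) = 114015
sqrt(114015) = 337.661
H = 337.661 - 121.2 = 216.5

216.5 m


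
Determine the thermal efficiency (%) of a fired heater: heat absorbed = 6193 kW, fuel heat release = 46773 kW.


Furnace efficiency = Q_absorbed / Q_fuel * 100
= 6193 / 46773 * 100 = 13.24

13.24 %


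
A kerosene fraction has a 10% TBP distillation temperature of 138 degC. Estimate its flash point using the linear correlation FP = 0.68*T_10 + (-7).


FP = 0.68 * 138 + (-7) = 86.84

86.84 degC


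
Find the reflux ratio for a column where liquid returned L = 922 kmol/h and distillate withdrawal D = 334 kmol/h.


Reflux ratio definition: R = L / D (liquid returned / distillate withdrawn)
L = 922 kmol/h, D = 334 kmol/h
R = 922 / 334 = 2.760

2.760


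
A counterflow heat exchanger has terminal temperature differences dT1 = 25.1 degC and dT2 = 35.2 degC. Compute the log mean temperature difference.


LMTD = (dT1 - dT2) / ln(dT1/dT2)
= (25.1 - 35.2) / ln(25.1 / 35.2) = -10.1 / -0.338178 = 29.87

29.87 degC


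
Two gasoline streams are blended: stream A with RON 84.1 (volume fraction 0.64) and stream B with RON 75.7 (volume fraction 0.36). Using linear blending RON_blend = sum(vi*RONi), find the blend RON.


Linear blending: RON_blend = sum(vi * RONi)
Contribution 1: 0.64 * 84.1 = 53.824
Contribution 2: 0.36 * 75.7 = 27.252
RON_blend = 53.824 + 27.252 = 81.076

81.076


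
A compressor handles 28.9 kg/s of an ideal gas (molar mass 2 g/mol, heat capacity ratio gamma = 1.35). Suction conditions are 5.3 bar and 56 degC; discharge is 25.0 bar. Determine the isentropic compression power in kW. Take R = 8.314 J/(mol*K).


Isentropic work: W = m*(gamma/(gamma-1))*(R*T1/MW)*((P2/P1)^((gamma-1)/gamma) - 1)
T1 = 56 + 273.15 = 329.15 K
Pressure ratio = 25.0 / 5.3 = 4.71698
Exponent = (1.35 - 1)/1.35 = 0.259259
(P2/P1)^exp - 1 = 4.71698^0.259259 - 1 = 0.495042
W = 28.9 * 1.35 / 0.35 * 8.314 * 329.15 / 2 * 0.495042 = 75510

75510 kW


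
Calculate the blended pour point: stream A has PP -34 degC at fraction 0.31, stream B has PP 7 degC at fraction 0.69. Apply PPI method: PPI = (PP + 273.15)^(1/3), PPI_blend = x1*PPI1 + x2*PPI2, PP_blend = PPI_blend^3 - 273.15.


PPI_1 = (-34 + 273.15)^(1/3) = 6.20712
PPI_2 = (7 + 273.15)^(1/3) = 6.543301
PPI_blend = 0.31 * 6.20712 + 0.69 * 6.543301 = 6.439085
PP_blend = 6.439085^3 - 273.15 = 266.9762 - 273.15 = -6.17

-6.17 degC


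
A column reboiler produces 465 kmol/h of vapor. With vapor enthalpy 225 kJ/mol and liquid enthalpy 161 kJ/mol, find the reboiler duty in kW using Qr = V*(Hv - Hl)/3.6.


Qr = 465 * (225 - 161) / 3.6 = 465 * 64 / 3.6 = 8267

8267 kW


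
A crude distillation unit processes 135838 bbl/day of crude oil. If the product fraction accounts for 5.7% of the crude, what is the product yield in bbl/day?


Crude throughput = 135838 bbl/day
Fraction yield = 5.7%
yield = throughput * fraction / 100
yield = 135838 * 5.7 / 100 = 7742.766

7742.766 bbl/day


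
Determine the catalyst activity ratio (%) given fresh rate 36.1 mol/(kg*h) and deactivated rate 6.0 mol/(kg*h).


Activity (%) = (rate_used / rate_fresh) * 100
rate_used = 6.0, rate_fresh = 36.1
= (6.0 / 36.1) * 100
= 0.1662 * 100 = 16.62

16.62 %


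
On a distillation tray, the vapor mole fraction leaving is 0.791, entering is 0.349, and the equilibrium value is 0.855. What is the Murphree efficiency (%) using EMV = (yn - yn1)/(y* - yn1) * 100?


Murphree vapor efficiency: EMV = (y_n - y_(n-1)) / (y*_n - y_(n-1)) * 100
EMV = (0.791 - 0.349) / (0.855 - 0.349) * 100 = 0.442 / 0.506 * 100 = 87.35

87.35 %


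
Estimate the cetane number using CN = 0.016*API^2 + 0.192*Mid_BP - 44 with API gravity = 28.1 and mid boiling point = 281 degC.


CN = 0.016 * 28.1^2 + 0.192 * 281 - 44
CN = 12.63376 + 53.952 - 44 = 22.58576

22.58576


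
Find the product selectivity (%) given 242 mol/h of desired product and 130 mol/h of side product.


Selectivity = desired / (desired + undesired) * 100
Total products = 242 + 130 = 372 mol/h
S = 242 / 372 * 100
= 0.6505 * 100
= 65.05 %

65.05 %


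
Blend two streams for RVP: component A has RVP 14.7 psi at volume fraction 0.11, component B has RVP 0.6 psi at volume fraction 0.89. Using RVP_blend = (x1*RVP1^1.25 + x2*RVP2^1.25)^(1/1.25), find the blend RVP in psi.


Chevron index: RVP_blend = (sum xi*RVPi^1.25)^(1/1.25)
RVP^1.25 terms: 0.11 * 14.7^1.25 + 0.89 * 0.6^1.25 = 3.63619
RVP_blend = 3.63619^(1/1.25) = 2.809

2.809 psi
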